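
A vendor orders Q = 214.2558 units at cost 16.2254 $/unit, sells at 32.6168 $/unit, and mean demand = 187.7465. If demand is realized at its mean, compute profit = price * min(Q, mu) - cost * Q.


Sales at mu = min(214.2558, 187.7465) = 187.7465
Revenue = 32.6168 * 187.7465 = 6123.6900
Total cost = 16.2254 * 214.2558 = 3476.3861
Profit = 6123.6900 - 3476.3861 = 2647.3040

2647.3040 $


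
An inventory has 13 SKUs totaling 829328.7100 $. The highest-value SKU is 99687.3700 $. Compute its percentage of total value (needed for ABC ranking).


Top item = 99687.3700
Total = 829328.7100
Percentage = 99687.3700 / 829328.7100 * 100 = 12.0202

12.0202%


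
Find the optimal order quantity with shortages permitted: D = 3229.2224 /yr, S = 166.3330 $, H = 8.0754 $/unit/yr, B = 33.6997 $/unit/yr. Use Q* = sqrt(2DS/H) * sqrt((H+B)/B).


sqrt(2DS/H) = 364.7297
sqrt((H+B)/B) = 1.1134
Q* = 364.7297 * 1.1134 = 406.0850

406.0850 units


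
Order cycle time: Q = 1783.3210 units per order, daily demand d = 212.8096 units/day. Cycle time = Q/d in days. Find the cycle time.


Cycle = 1783.3210 / 212.8096 = 8.3799

8.3799 days


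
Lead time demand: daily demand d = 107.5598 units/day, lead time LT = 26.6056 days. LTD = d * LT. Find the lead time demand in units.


LTD = 107.5598 * 26.6056 = 2861.6930

2861.6930 units


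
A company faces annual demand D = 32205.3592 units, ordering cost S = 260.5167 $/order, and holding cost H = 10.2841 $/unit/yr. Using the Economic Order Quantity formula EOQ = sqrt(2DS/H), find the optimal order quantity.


2*D*S = 2 * 32205.3592 * 260.5167 = 16780067.8022
2*D*S/H = 1631651.5594
EOQ = sqrt(1631651.5594) = 1277.3612

1277.3612 units


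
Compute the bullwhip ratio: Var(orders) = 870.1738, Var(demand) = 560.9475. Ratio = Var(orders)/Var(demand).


BW = 870.1738 / 560.9475 = 1.5513

1.5513


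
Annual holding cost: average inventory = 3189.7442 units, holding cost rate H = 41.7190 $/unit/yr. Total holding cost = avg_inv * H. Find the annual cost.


Cost = 3189.7442 * 41.7190 = 133072.9383

133072.9383 $/yr


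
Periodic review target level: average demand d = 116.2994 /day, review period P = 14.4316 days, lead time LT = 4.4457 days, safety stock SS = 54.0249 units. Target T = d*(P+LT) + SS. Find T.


P + LT = 18.8773
d*(P+LT) = 116.2994 * 18.8773 = 2195.4187
T = 2195.4187 + 54.0249 = 2249.4436

2249.4436 units


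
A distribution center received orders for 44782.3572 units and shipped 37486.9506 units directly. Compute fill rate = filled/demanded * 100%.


FR = 37486.9506 / 44782.3572 * 100 = 83.7092

83.7092%


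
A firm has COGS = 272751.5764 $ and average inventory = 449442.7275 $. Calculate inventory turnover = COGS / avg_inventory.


Turnover = 272751.5764 / 449442.7275 = 0.6069

0.6069


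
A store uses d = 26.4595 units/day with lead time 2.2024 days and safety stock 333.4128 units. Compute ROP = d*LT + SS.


d*LT = 26.4595 * 2.2024 = 58.2744
ROP = 58.2744 + 333.4128 = 391.6872

391.6872 units


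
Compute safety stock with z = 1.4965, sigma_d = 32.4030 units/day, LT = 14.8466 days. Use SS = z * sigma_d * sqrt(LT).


sqrt(LT) = sqrt(14.8466) = 3.8531
SS = 1.4965 * 32.4030 * 3.8531 = 186.8424

186.8424 units


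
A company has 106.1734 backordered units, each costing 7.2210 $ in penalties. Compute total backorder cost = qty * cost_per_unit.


Total = 106.1734 * 7.2210 = 766.6781

766.6781 $


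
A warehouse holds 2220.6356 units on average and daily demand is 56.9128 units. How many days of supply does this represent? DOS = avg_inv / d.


DOS = 2220.6356 / 56.9128 = 39.0182

39.0182 days


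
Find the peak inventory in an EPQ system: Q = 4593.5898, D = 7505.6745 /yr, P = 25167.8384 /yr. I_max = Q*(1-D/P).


D/P = 0.2982
1 - D/P = 0.7018
I_max = 4593.5898 * 0.7018 = 3223.6672

3223.6672 units


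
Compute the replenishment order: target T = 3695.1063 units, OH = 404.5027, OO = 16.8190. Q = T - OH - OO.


Inventory position = OH + OO = 404.5027 + 16.8190 = 421.3217
Q = 3695.1063 - 421.3217 = 3273.7846

3273.7846 units


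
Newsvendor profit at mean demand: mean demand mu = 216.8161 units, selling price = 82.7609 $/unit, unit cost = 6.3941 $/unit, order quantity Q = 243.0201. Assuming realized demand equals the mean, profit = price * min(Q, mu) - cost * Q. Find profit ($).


Sales at mu = min(243.0201, 216.8161) = 216.8161
Revenue = 82.7609 * 216.8161 = 17943.8956
Total cost = 6.3941 * 243.0201 = 1553.8948
Profit = 17943.8956 - 1553.8948 = 16390.0007

16390.0007 $


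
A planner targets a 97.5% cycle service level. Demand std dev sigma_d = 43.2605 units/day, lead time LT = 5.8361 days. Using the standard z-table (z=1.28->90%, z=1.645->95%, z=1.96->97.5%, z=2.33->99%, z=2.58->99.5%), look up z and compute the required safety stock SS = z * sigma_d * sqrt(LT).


From the table, SL = 97.5% corresponds to z = 1.96
sqrt(LT) = sqrt(5.8361) = 2.4158
SS = 1.96 * 43.2605 * 2.4158 = 204.8373

204.8373 units


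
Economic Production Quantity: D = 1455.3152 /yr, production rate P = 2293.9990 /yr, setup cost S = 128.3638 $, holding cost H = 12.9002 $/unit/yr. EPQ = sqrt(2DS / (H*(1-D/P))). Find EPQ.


1 - D/P = 1 - 0.6344 = 0.3656
H*(1-D/P) = 4.7163
2DS = 373619.5785
EPQ = sqrt(79218.7805) = 281.4583

281.4583 units


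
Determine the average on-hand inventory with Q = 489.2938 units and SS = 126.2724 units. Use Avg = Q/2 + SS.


Q/2 = 244.6469
Avg = 244.6469 + 126.2724 = 370.9193

370.9193 units


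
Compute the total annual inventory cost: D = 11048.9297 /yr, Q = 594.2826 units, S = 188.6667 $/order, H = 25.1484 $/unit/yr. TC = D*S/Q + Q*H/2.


Ordering cost = D*S/Q = 3507.7000
Holding cost = Q*H/2 = 7472.6283
TC = 3507.7000 + 7472.6283 = 10980.3283

10980.3283 $/yr


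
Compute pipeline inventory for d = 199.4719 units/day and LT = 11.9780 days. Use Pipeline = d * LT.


Pipeline = 199.4719 * 11.9780 = 2389.2744

2389.2744 units


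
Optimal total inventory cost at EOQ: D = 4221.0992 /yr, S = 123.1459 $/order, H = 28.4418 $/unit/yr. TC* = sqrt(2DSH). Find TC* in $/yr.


2*D*S*H = 29568724.4111
TC* = sqrt(29568724.4111) = 5437.7132

5437.7132 $/yr


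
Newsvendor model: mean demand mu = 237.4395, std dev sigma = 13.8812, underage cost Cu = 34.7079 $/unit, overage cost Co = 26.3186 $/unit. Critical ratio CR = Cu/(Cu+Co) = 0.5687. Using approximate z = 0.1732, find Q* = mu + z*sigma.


CR = Cu/(Cu+Co) = 34.7079/(34.7079+26.3186) = 0.5687
z = 0.1732
Q* = 237.4395 + 0.1732 * 13.8812 = 239.8437

239.8437 units


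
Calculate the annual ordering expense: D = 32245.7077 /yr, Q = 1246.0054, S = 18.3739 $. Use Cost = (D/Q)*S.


Number of orders = D/Q = 25.8793
Cost = 25.8793 * 18.3739 = 475.5031

475.5031 $/yr


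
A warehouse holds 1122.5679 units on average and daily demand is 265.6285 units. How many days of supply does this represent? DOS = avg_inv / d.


DOS = 1122.5679 / 265.6285 = 4.2261

4.2261 days


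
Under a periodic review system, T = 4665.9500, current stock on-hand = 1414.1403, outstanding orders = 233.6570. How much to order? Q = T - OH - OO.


Inventory position = OH + OO = 1414.1403 + 233.6570 = 1647.7973
Q = 4665.9500 - 1647.7973 = 3018.1527

3018.1527 units


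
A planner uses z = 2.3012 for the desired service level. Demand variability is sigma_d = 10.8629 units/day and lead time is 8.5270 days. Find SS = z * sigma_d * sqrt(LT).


sqrt(LT) = sqrt(8.5270) = 2.9201
SS = 2.3012 * 10.8629 * 2.9201 = 72.9959

72.9959 units


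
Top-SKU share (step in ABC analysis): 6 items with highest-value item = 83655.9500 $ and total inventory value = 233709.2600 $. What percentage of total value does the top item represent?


Top item = 83655.9500
Total = 233709.2600
Percentage = 83655.9500 / 233709.2600 * 100 = 35.7949

35.7949%


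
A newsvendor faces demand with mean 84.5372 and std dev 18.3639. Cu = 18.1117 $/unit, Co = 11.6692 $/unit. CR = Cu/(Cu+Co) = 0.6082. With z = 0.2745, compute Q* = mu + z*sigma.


CR = Cu/(Cu+Co) = 18.1117/(18.1117+11.6692) = 0.6082
z = 0.2745
Q* = 84.5372 + 0.2745 * 18.3639 = 89.5781

89.5781 units


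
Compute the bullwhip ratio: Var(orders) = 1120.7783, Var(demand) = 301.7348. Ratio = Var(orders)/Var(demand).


BW = 1120.7783 / 301.7348 = 3.7144

3.7144


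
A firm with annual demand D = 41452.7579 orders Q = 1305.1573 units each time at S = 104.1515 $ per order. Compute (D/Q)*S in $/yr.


Number of orders = D/Q = 31.7607
Cost = 31.7607 * 104.1515 = 3307.9284

3307.9284 $/yr


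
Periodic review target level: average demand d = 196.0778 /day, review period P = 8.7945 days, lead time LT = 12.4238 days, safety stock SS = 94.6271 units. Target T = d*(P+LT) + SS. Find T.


P + LT = 21.2183
d*(P+LT) = 196.0778 * 21.2183 = 4160.4376
T = 4160.4376 + 94.6271 = 4255.0647

4255.0647 units


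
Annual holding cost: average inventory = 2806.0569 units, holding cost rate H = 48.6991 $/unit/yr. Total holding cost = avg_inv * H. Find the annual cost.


Cost = 2806.0569 * 48.6991 = 136652.4456

136652.4456 $/yr


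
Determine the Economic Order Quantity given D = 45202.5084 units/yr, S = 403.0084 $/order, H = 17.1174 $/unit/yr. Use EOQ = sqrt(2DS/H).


2*D*S = 2 * 45202.5084 * 403.0084 = 36433981.1725
2*D*S/H = 2128476.3558
EOQ = sqrt(2128476.3558) = 1458.9299

1458.9299 units


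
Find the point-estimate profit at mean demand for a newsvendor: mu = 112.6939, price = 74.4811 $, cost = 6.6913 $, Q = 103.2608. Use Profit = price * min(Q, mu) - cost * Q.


Sales at mu = min(103.2608, 112.6939) = 103.2608
Revenue = 74.4811 * 103.2608 = 7690.9780
Total cost = 6.6913 * 103.2608 = 690.9490
Profit = 7690.9780 - 690.9490 = 7000.0290

7000.0290 $


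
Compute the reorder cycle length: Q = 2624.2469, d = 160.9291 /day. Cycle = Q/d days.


Cycle = 2624.2469 / 160.9291 = 16.3069

16.3069 days


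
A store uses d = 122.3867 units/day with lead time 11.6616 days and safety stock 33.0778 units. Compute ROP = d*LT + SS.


d*LT = 122.3867 * 11.6616 = 1427.2247
ROP = 1427.2247 + 33.0778 = 1460.3025

1460.3025 units


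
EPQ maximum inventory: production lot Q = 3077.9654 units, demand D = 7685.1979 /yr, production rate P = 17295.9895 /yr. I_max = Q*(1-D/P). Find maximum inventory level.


D/P = 0.4443
1 - D/P = 0.5557
I_max = 3077.9654 * 0.5557 = 1710.3204

1710.3204 units


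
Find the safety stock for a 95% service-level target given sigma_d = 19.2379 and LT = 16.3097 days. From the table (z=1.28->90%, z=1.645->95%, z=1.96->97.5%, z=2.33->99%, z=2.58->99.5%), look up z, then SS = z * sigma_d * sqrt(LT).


From the table, SL = 95% corresponds to z = 1.645
sqrt(LT) = sqrt(16.3097) = 4.0385
SS = 1.645 * 19.2379 * 4.0385 = 127.8046

127.8046 units


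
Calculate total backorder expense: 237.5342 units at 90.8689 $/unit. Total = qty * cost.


Total = 237.5342 * 90.8689 = 21584.4715

21584.4715 $


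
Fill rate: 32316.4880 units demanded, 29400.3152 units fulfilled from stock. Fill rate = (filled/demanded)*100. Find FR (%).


FR = 29400.3152 / 32316.4880 * 100 = 90.9762

90.9762%


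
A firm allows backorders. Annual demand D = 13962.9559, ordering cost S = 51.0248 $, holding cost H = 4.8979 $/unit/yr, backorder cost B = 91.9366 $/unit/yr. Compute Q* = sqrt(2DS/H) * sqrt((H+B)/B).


sqrt(2DS/H) = 539.3732
sqrt((H+B)/B) = 1.0263
Q* = 539.3732 * 1.0263 = 553.5543

553.5543 units


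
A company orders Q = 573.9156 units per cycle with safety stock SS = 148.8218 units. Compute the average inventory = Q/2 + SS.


Q/2 = 286.9578
Avg = 286.9578 + 148.8218 = 435.7796

435.7796 units


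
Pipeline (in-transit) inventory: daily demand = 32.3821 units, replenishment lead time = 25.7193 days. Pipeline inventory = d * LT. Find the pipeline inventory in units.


Pipeline = 32.3821 * 25.7193 = 832.8449

832.8449 units


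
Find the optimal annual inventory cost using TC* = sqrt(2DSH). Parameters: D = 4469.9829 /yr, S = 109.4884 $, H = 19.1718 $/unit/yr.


2*D*S*H = 18765790.1928
TC* = sqrt(18765790.1928) = 4331.9499

4331.9499 $/yr


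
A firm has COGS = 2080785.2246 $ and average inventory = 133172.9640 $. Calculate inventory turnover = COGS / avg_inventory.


Turnover = 2080785.2246 / 133172.9640 = 15.6247

15.6247


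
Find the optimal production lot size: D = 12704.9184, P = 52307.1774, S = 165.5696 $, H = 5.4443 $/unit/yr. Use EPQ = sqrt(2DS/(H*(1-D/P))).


1 - D/P = 1 - 0.2429 = 0.7571
H*(1-D/P) = 4.1219
2DS = 4207096.5150
EPQ = sqrt(1020661.5452) = 1010.2780

1010.2780 units


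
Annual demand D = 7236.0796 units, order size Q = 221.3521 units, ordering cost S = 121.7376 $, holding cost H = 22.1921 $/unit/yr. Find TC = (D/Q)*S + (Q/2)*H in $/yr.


Ordering cost = D*S/Q = 3979.6458
Holding cost = Q*H/2 = 2456.1340
TC = 3979.6458 + 2456.1340 = 6435.7798

6435.7798 $/yr


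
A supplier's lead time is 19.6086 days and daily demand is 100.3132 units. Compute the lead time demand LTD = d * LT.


LTD = 100.3132 * 19.6086 = 1967.0014

1967.0014 units


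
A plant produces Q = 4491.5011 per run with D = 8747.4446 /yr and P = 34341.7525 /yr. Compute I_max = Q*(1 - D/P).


D/P = 0.2547
1 - D/P = 0.7453
I_max = 4491.5011 * 0.7453 = 3347.4373

3347.4373 units


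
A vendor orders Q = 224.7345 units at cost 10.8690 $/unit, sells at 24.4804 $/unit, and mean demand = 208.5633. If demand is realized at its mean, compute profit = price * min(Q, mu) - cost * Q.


Sales at mu = min(224.7345, 208.5633) = 208.5633
Revenue = 24.4804 * 208.5633 = 5105.7130
Total cost = 10.8690 * 224.7345 = 2442.6393
Profit = 5105.7130 - 2442.6393 = 2663.0737

2663.0737 $


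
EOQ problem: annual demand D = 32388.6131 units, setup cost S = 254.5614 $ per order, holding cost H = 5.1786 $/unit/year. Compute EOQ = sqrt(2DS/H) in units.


2*D*S = 2 * 32388.6131 * 254.5614 = 16489781.3896
2*D*S/H = 3184216.0796
EOQ = sqrt(3184216.0796) = 1784.4372

1784.4372 units


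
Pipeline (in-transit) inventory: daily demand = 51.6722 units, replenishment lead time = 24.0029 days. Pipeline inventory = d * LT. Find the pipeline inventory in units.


Pipeline = 51.6722 * 24.0029 = 1240.2826

1240.2826 units


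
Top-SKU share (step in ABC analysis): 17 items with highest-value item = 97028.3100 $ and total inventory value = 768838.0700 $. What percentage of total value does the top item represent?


Top item = 97028.3100
Total = 768838.0700
Percentage = 97028.3100 / 768838.0700 * 100 = 12.6201

12.6201%


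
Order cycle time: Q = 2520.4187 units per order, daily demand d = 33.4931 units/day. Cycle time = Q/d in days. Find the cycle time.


Cycle = 2520.4187 / 33.4931 = 75.2519

75.2519 days


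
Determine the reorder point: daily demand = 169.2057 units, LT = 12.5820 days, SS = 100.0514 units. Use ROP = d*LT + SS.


d*LT = 169.2057 * 12.5820 = 2128.9461
ROP = 2128.9461 + 100.0514 = 2228.9975

2228.9975 units


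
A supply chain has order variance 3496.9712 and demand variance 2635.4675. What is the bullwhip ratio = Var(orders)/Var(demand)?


BW = 3496.9712 / 2635.4675 = 1.3269

1.3269


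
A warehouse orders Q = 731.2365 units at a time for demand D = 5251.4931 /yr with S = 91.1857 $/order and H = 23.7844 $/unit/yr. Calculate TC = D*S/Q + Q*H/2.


Ordering cost = D*S/Q = 654.8648
Holding cost = Q*H/2 = 8696.0107
TC = 654.8648 + 8696.0107 = 9350.8755

9350.8755 $/yr


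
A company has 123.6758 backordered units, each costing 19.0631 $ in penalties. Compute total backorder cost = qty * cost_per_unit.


Total = 123.6758 * 19.0631 = 2357.6441

2357.6441 $


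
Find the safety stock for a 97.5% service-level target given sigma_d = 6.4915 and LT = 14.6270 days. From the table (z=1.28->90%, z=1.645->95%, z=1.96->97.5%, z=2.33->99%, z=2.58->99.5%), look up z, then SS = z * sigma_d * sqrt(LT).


From the table, SL = 97.5% corresponds to z = 1.96
sqrt(LT) = sqrt(14.6270) = 3.8245
SS = 1.96 * 6.4915 * 3.8245 = 48.6607

48.6607 units


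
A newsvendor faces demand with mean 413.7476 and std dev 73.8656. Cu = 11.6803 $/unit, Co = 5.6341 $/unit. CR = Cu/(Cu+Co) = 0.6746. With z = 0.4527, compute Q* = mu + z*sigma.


CR = Cu/(Cu+Co) = 11.6803/(11.6803+5.6341) = 0.6746
z = 0.4527
Q* = 413.7476 + 0.4527 * 73.8656 = 447.1866

447.1866 units


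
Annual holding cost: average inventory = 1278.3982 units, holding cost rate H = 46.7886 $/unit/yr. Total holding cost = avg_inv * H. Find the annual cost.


Cost = 1278.3982 * 46.7886 = 59814.4620

59814.4620 $/yr


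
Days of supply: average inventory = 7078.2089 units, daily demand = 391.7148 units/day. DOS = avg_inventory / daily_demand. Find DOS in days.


DOS = 7078.2089 / 391.7148 = 18.0698

18.0698 days


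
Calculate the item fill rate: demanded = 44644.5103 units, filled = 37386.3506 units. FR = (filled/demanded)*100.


FR = 37386.3506 / 44644.5103 * 100 = 83.7423

83.7423%


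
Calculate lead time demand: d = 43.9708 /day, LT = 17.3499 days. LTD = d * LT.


LTD = 43.9708 * 17.3499 = 762.8890

762.8890 units


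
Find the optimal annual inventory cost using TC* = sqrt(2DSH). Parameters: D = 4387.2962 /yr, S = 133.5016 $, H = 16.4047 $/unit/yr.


2*D*S*H = 19216828.5299
TC* = sqrt(19216828.5299) = 4383.7003

4383.7003 $/yr


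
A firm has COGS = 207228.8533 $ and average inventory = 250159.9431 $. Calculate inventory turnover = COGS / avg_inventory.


Turnover = 207228.8533 / 250159.9431 = 0.8284

0.8284


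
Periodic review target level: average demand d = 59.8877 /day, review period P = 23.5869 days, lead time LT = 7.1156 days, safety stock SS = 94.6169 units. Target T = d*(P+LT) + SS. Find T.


P + LT = 30.7025
d*(P+LT) = 59.8877 * 30.7025 = 1838.7021
T = 1838.7021 + 94.6169 = 1933.3190

1933.3190 units


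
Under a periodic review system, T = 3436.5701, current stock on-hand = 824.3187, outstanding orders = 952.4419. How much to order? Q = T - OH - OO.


Inventory position = OH + OO = 824.3187 + 952.4419 = 1776.7606
Q = 3436.5701 - 1776.7606 = 1659.8095

1659.8095 units


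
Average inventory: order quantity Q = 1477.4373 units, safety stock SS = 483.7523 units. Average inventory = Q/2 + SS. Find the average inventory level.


Q/2 = 738.7187
Avg = 738.7187 + 483.7523 = 1222.4709

1222.4709 units


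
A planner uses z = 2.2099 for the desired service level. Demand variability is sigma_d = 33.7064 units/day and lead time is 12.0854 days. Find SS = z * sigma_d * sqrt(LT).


sqrt(LT) = sqrt(12.0854) = 3.4764
SS = 2.2099 * 33.7064 * 3.4764 = 258.9498

258.9498 units


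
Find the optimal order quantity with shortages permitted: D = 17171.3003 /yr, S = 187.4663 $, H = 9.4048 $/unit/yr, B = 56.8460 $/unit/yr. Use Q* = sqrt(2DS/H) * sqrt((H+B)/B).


sqrt(2DS/H) = 827.3769
sqrt((H+B)/B) = 1.0796
Q* = 827.3769 * 1.0796 = 893.2006

893.2006 units


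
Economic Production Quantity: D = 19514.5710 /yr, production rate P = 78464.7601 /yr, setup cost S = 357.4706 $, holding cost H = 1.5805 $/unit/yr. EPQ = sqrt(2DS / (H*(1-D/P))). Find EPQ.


1 - D/P = 1 - 0.2487 = 0.7513
H*(1-D/P) = 1.1874
2DS = 13951770.8082
EPQ = sqrt(11749632.4645) = 3427.7737

3427.7737 units


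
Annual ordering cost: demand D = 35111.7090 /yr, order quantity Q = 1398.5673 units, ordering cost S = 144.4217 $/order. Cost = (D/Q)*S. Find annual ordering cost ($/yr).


Number of orders = D/Q = 25.1055
Cost = 25.1055 * 144.4217 = 3625.7767

3625.7767 $/yr


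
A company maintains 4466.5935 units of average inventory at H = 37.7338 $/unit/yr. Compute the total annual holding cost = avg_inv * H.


Cost = 4466.5935 * 37.7338 = 168541.5458

168541.5458 $/yr


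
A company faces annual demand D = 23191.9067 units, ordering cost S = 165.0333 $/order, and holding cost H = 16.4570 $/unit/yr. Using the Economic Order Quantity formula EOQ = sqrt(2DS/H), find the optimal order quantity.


2*D*S = 2 * 23191.9067 * 165.0333 = 7654873.7920
2*D*S/H = 465143.9383
EOQ = sqrt(465143.9383) = 682.0146

682.0146 units


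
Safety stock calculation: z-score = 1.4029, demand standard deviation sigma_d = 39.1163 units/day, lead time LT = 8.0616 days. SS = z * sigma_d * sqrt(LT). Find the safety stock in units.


sqrt(LT) = sqrt(8.0616) = 2.8393
SS = 1.4029 * 39.1163 * 2.8393 = 155.8099

155.8099 units


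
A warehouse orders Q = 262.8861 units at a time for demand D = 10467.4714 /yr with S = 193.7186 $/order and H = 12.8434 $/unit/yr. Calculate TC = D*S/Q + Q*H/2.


Ordering cost = D*S/Q = 7713.3934
Holding cost = Q*H/2 = 1688.1757
TC = 7713.3934 + 1688.1757 = 9401.5691

9401.5691 $/yr


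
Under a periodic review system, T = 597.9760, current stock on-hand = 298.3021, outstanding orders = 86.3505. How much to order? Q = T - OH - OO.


Inventory position = OH + OO = 298.3021 + 86.3505 = 384.6526
Q = 597.9760 - 384.6526 = 213.3234

213.3234 units


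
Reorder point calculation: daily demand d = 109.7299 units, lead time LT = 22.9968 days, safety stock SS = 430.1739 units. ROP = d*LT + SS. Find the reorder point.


d*LT = 109.7299 * 22.9968 = 2523.4366
ROP = 2523.4366 + 430.1739 = 2953.6105

2953.6105 units


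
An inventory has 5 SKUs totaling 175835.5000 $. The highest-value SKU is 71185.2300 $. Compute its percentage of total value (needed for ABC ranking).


Top item = 71185.2300
Total = 175835.5000
Percentage = 71185.2300 / 175835.5000 * 100 = 40.4840

40.4840%


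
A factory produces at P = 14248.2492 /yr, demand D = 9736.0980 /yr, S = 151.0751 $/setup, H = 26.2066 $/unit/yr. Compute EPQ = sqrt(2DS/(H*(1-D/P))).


1 - D/P = 1 - 0.6833 = 0.3167
H*(1-D/P) = 8.2991
2DS = 2941763.9579
EPQ = sqrt(354466.3398) = 595.3708

595.3708 units


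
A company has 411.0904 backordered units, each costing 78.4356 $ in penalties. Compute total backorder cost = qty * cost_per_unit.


Total = 411.0904 * 78.4356 = 32244.1222

32244.1222 $


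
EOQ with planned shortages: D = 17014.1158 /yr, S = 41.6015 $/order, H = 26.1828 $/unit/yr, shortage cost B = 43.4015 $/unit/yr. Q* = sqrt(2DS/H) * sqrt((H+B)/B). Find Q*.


sqrt(2DS/H) = 232.5231
sqrt((H+B)/B) = 1.2662
Q* = 232.5231 * 1.2662 = 294.4214

294.4214 units


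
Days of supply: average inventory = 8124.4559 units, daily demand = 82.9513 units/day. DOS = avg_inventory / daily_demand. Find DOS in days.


DOS = 8124.4559 / 82.9513 = 97.9425

97.9425 days


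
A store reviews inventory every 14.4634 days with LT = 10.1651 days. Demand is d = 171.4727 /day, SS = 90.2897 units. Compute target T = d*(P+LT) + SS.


P + LT = 24.6285
d*(P+LT) = 171.4727 * 24.6285 = 4223.1154
T = 4223.1154 + 90.2897 = 4313.4051

4313.4051 units


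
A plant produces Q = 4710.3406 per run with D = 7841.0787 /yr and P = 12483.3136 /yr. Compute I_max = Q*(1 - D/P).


D/P = 0.6281
1 - D/P = 0.3719
I_max = 4710.3406 * 0.3719 = 1751.6589

1751.6589 units


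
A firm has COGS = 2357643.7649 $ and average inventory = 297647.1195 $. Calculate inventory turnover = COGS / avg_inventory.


Turnover = 2357643.7649 / 297647.1195 = 7.9209

7.9209


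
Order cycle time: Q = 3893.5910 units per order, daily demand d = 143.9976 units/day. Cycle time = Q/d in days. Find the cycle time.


Cycle = 3893.5910 / 143.9976 = 27.0393

27.0393 days


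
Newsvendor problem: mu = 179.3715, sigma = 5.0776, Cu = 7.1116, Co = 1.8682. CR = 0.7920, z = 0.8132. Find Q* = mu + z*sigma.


CR = Cu/(Cu+Co) = 7.1116/(7.1116+1.8682) = 0.7920
z = 0.8132
Q* = 179.3715 + 0.8132 * 5.0776 = 183.5006

183.5006 units


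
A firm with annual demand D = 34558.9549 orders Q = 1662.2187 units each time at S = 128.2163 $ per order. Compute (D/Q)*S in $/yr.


Number of orders = D/Q = 20.7909
Cost = 20.7909 * 128.2163 = 2665.7270

2665.7270 $/yr


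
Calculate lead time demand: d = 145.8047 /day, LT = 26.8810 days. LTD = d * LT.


LTD = 145.8047 * 26.8810 = 3919.3761

3919.3761 units


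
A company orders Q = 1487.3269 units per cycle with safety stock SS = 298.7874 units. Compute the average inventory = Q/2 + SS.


Q/2 = 743.6635
Avg = 743.6635 + 298.7874 = 1042.4508

1042.4508 units


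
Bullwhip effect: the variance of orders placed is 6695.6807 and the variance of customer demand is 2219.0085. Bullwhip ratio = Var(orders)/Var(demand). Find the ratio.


BW = 6695.6807 / 2219.0085 = 3.0174

3.0174


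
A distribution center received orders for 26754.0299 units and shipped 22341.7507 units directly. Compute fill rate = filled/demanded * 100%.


FR = 22341.7507 / 26754.0299 * 100 = 83.5080

83.5080%


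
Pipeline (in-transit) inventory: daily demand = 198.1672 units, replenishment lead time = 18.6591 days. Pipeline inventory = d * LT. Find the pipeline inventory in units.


Pipeline = 198.1672 * 18.6591 = 3697.6216

3697.6216 units


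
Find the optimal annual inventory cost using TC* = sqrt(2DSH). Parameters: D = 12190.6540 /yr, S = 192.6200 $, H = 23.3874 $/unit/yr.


2*D*S*H = 109834890.8718
TC* = sqrt(109834890.8718) = 10480.2143

10480.2143 $/yr


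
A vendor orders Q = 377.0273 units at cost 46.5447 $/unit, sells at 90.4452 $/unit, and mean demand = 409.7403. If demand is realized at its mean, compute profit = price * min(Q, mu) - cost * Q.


Sales at mu = min(377.0273, 409.7403) = 377.0273
Revenue = 90.4452 * 377.0273 = 34100.3096
Total cost = 46.5447 * 377.0273 = 17548.6226
Profit = 34100.3096 - 17548.6226 = 16551.6870

16551.6870 $


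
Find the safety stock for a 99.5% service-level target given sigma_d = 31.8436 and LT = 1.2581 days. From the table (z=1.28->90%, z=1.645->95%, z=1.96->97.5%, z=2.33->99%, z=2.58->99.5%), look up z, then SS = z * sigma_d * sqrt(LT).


From the table, SL = 99.5% corresponds to z = 2.58
sqrt(LT) = sqrt(1.2581) = 1.1217
SS = 2.58 * 31.8436 * 1.1217 = 92.1509

92.1509 units


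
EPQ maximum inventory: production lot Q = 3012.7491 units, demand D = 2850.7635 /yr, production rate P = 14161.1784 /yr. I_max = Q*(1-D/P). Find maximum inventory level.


D/P = 0.2013
1 - D/P = 0.7987
I_max = 3012.7491 * 0.7987 = 2406.2575

2406.2575 units


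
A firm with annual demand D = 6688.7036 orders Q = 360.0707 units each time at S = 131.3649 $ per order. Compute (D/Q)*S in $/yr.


Number of orders = D/Q = 18.5761
Cost = 18.5761 * 131.3649 = 2440.2454

2440.2454 $/yr


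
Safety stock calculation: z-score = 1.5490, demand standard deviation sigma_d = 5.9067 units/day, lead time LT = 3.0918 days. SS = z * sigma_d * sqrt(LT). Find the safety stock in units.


sqrt(LT) = sqrt(3.0918) = 1.7584
SS = 1.5490 * 5.9067 * 1.7584 = 16.0880

16.0880 units


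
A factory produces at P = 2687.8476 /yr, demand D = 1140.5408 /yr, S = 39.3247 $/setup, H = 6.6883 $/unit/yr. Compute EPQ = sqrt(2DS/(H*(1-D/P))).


1 - D/P = 1 - 0.4243 = 0.5757
H*(1-D/P) = 3.8502
2DS = 89702.8496
EPQ = sqrt(23298.0032) = 152.6368

152.6368 units


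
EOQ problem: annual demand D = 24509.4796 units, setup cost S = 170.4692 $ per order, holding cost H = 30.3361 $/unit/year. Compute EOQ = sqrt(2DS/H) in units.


2*D*S = 2 * 24509.4796 * 170.4692 = 8356222.7597
2*D*S/H = 275454.7473
EOQ = sqrt(275454.7473) = 524.8378

524.8378 units


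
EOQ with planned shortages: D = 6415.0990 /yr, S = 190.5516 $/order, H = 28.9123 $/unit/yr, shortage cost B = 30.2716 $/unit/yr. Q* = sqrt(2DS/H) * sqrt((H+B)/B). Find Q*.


sqrt(2DS/H) = 290.7915
sqrt((H+B)/B) = 1.3982
Q* = 290.7915 * 1.3982 = 406.5985

406.5985 units


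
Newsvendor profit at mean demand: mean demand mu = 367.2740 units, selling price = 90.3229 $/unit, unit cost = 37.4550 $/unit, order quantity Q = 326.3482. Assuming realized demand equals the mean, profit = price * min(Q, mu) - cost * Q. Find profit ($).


Sales at mu = min(326.3482, 367.2740) = 326.3482
Revenue = 90.3229 * 326.3482 = 29476.7158
Total cost = 37.4550 * 326.3482 = 12223.3718
Profit = 29476.7158 - 12223.3718 = 17253.3440

17253.3440 $


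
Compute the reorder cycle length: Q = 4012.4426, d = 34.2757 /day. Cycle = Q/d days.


Cycle = 4012.4426 / 34.2757 = 117.0638

117.0638 days


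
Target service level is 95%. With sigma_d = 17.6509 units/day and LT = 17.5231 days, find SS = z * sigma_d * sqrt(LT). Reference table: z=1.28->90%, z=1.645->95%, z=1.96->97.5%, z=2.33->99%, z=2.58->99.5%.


From the table, SL = 95% corresponds to z = 1.645
sqrt(LT) = sqrt(17.5231) = 4.1861
SS = 1.645 * 17.6509 * 4.1861 = 121.5453

121.5453 units


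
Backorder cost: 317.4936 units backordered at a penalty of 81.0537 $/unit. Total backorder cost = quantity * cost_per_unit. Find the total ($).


Total = 317.4936 * 81.0537 = 25734.0310

25734.0310 $


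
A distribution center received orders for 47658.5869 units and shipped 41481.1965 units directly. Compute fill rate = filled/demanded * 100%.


FR = 41481.1965 / 47658.5869 * 100 = 87.0382

87.0382%


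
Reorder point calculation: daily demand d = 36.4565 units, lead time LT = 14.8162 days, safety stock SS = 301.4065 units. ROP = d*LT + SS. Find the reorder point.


d*LT = 36.4565 * 14.8162 = 540.1468
ROP = 540.1468 + 301.4065 = 841.5533

841.5533 units


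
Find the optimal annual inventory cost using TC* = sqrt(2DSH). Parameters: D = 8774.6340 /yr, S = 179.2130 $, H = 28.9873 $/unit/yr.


2*D*S*H = 91166709.7930
TC* = sqrt(91166709.7930) = 9548.1260

9548.1260 $/yr


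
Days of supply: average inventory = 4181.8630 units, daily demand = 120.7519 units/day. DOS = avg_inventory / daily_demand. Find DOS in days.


DOS = 4181.8630 / 120.7519 = 34.6319

34.6319 days


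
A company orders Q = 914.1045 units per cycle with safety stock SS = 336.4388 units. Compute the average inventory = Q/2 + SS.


Q/2 = 457.0523
Avg = 457.0523 + 336.4388 = 793.4911

793.4911 units


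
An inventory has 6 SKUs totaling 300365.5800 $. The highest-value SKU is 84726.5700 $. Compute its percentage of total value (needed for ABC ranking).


Top item = 84726.5700
Total = 300365.5800
Percentage = 84726.5700 / 300365.5800 * 100 = 28.2078

28.2078%


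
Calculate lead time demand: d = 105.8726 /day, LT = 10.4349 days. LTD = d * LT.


LTD = 105.8726 * 10.4349 = 1104.7700

1104.7700 units


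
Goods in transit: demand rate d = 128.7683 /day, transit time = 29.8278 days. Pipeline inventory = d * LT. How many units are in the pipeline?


Pipeline = 128.7683 * 29.8278 = 3840.8751

3840.8751 units


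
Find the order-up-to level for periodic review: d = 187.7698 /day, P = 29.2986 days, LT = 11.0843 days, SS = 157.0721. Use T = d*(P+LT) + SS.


P + LT = 40.3829
d*(P+LT) = 187.7698 * 40.3829 = 7582.6891
T = 7582.6891 + 157.0721 = 7739.7612

7739.7612 units


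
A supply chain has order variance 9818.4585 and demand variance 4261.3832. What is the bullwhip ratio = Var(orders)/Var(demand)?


BW = 9818.4585 / 4261.3832 = 2.3041

2.3041


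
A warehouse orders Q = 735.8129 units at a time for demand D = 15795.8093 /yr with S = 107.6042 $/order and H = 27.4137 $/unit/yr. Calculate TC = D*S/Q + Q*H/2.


Ordering cost = D*S/Q = 2309.9560
Holding cost = Q*H/2 = 10085.6770
TC = 2309.9560 + 10085.6770 = 12395.6330

12395.6330 $/yr


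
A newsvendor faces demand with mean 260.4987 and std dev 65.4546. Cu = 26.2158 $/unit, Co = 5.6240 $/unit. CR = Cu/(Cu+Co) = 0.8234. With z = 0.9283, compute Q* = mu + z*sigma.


CR = Cu/(Cu+Co) = 26.2158/(26.2158+5.6240) = 0.8234
z = 0.9283
Q* = 260.4987 + 0.9283 * 65.4546 = 321.2602

321.2602 units


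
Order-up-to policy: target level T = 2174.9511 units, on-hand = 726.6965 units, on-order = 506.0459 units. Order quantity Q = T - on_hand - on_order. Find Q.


Inventory position = OH + OO = 726.6965 + 506.0459 = 1232.7424
Q = 2174.9511 - 1232.7424 = 942.2087

942.2087 units


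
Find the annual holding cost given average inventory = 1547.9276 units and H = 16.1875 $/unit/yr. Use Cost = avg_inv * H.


Cost = 1547.9276 * 16.1875 = 25057.0780

25057.0780 $/yr


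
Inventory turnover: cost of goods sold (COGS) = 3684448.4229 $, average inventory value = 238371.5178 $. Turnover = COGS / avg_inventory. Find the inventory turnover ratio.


Turnover = 3684448.4229 / 238371.5178 = 15.4567

15.4567


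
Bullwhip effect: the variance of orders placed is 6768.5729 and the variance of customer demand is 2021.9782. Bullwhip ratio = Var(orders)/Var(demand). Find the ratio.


BW = 6768.5729 / 2021.9782 = 3.3475

3.3475


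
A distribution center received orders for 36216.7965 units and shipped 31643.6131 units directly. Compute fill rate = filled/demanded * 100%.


FR = 31643.6131 / 36216.7965 * 100 = 87.3728

87.3728%


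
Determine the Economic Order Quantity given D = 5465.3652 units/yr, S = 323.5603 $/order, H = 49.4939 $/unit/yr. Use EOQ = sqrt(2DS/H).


2*D*S = 2 * 5465.3652 * 323.5603 = 3536750.4074
2*D*S/H = 71458.3092
EOQ = sqrt(71458.3092) = 267.3169

267.3169 units


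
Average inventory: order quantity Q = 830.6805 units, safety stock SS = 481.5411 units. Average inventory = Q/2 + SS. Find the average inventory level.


Q/2 = 415.3403
Avg = 415.3403 + 481.5411 = 896.8813

896.8813 units


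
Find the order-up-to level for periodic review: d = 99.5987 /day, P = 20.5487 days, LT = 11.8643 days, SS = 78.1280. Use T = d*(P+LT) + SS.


P + LT = 32.4130
d*(P+LT) = 99.5987 * 32.4130 = 3228.2927
T = 3228.2927 + 78.1280 = 3306.4207

3306.4207 units


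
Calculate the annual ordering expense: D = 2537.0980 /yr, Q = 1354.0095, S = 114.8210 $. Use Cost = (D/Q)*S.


Number of orders = D/Q = 1.8738
Cost = 1.8738 * 114.8210 = 215.1478

215.1478 $/yr


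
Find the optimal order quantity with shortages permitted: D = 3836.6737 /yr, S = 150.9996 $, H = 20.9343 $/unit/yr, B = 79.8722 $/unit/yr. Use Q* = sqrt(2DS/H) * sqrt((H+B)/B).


sqrt(2DS/H) = 235.2616
sqrt((H+B)/B) = 1.1234
Q* = 235.2616 * 1.1234 = 264.3002

264.3002 units


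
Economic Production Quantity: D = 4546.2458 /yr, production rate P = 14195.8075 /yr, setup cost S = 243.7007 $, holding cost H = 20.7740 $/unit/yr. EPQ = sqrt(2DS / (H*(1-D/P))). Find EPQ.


1 - D/P = 1 - 0.3203 = 0.6797
H*(1-D/P) = 14.1211
2DS = 2215846.5677
EPQ = sqrt(156917.7499) = 396.1285

396.1285 units


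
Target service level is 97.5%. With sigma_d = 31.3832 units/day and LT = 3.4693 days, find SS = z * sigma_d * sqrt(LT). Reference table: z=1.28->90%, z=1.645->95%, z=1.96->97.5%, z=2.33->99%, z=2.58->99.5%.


From the table, SL = 97.5% corresponds to z = 1.96
sqrt(LT) = sqrt(3.4693) = 1.8626
SS = 1.96 * 31.3832 * 1.8626 = 114.5709

114.5709 units


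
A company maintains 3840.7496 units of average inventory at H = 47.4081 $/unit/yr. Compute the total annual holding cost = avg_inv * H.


Cost = 3840.7496 * 47.4081 = 182082.6411

182082.6411 $/yr


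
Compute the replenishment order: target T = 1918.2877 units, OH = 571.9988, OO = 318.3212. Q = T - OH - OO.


Inventory position = OH + OO = 571.9988 + 318.3212 = 890.3200
Q = 1918.2877 - 890.3200 = 1027.9677

1027.9677 units


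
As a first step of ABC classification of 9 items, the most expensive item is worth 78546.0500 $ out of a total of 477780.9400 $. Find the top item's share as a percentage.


Top item = 78546.0500
Total = 477780.9400
Percentage = 78546.0500 / 477780.9400 * 100 = 16.4398

16.4398%


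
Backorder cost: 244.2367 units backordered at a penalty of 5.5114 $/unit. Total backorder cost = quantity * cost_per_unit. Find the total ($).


Total = 244.2367 * 5.5114 = 1346.0861

1346.0861 $


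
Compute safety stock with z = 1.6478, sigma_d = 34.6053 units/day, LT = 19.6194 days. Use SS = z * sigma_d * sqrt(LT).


sqrt(LT) = sqrt(19.6194) = 4.4294
SS = 1.6478 * 34.6053 * 4.4294 = 252.5748

252.5748 units


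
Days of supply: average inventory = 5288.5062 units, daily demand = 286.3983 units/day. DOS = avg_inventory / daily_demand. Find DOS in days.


DOS = 5288.5062 / 286.3983 = 18.4656

18.4656 days


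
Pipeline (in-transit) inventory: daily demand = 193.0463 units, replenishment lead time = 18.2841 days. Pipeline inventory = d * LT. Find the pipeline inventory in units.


Pipeline = 193.0463 * 18.2841 = 3529.6779

3529.6779 units


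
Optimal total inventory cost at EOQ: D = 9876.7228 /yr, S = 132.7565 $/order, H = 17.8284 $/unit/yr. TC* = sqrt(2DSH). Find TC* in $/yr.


2*D*S*H = 46753165.8659
TC* = sqrt(46753165.8659) = 6837.6287

6837.6287 $/yr


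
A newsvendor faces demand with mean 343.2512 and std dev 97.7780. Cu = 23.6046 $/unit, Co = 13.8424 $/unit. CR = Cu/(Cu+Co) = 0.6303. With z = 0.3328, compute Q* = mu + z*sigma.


CR = Cu/(Cu+Co) = 23.6046/(23.6046+13.8424) = 0.6303
z = 0.3328
Q* = 343.2512 + 0.3328 * 97.7780 = 375.7917

375.7917 units


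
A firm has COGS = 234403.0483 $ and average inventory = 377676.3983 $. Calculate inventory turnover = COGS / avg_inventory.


Turnover = 234403.0483 / 377676.3983 = 0.6206

0.6206


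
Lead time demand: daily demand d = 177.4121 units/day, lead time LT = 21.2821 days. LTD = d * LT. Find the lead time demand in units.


LTD = 177.4121 * 21.2821 = 3775.7021

3775.7021 units


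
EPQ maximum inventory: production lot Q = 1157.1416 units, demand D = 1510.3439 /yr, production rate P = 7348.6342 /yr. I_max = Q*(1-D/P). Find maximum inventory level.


D/P = 0.2055
1 - D/P = 0.7945
I_max = 1157.1416 * 0.7945 = 919.3176

919.3176 units


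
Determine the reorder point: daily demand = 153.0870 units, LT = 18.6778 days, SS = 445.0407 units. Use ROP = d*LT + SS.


d*LT = 153.0870 * 18.6778 = 2859.3284
ROP = 2859.3284 + 445.0407 = 3304.3691

3304.3691 units


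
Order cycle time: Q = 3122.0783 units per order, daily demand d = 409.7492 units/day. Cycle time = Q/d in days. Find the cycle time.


Cycle = 3122.0783 / 409.7492 = 7.6195

7.6195 days


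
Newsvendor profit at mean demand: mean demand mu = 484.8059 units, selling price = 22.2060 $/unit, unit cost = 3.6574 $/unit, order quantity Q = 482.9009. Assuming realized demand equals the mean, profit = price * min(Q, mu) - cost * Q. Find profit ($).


Sales at mu = min(482.9009, 484.8059) = 482.9009
Revenue = 22.2060 * 482.9009 = 10723.2974
Total cost = 3.6574 * 482.9009 = 1766.1618
Profit = 10723.2974 - 1766.1618 = 8957.1356

8957.1356 $


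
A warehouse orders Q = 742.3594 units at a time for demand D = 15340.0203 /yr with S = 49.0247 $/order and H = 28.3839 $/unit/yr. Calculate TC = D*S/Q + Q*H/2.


Ordering cost = D*S/Q = 1013.0402
Holding cost = Q*H/2 = 10535.5275
TC = 1013.0402 + 10535.5275 = 11548.5677

11548.5677 $/yr


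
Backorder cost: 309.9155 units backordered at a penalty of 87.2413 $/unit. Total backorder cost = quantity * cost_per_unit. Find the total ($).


Total = 309.9155 * 87.2413 = 27037.4311

27037.4311 $


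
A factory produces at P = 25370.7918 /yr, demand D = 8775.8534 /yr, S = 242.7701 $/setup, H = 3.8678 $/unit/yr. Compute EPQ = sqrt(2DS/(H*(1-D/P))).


1 - D/P = 1 - 0.3459 = 0.6541
H*(1-D/P) = 2.5299
2DS = 4261029.6150
EPQ = sqrt(1684259.1690) = 1297.7901

1297.7901 units


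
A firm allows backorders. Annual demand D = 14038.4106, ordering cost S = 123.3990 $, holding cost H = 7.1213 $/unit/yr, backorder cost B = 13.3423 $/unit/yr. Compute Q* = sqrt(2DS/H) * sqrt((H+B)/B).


sqrt(2DS/H) = 697.5095
sqrt((H+B)/B) = 1.2384
Q* = 697.5095 * 1.2384 = 863.8251

863.8251 units


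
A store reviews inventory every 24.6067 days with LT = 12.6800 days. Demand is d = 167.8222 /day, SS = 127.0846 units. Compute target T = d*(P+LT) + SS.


P + LT = 37.2867
d*(P+LT) = 167.8222 * 37.2867 = 6257.5360
T = 6257.5360 + 127.0846 = 6384.6206

6384.6206 units


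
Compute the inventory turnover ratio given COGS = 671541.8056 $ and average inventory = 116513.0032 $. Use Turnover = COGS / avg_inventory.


Turnover = 671541.8056 / 116513.0032 = 5.7637

5.7637
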